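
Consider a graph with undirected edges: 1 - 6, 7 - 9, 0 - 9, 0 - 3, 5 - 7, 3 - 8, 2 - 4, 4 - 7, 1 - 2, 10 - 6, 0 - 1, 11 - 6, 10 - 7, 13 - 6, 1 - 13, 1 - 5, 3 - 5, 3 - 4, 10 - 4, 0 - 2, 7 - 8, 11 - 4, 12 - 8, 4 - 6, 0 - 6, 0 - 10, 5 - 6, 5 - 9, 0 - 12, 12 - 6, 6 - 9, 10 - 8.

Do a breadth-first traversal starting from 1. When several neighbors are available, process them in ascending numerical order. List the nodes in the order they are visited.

1, 0, 2, 5, 6, 13, 3, 9, 10, 12, 4, 7, 11, 8

Visit 1; enqueue 0, 2, 5, 6, 13 → queue [0, 2, 5, 6, 13]
Visit 0; enqueue 3, 9, 10, 12 → queue [2, 5, 6, 13, 3, 9, 10, 12]
Visit 2; enqueue 4 → queue [5, 6, 13, 3, 9, 10, 12, 4]
Visit 5; enqueue 7 → queue [6, 13, 3, 9, 10, 12, 4, 7]
Visit 6; enqueue 11 → queue [13, 3, 9, 10, 12, 4, 7, 11]
Visit 13 → queue [3, 9, 10, 12, 4, 7, 11]
Visit 3; enqueue 8 → queue [9, 10, 12, 4, 7, 11, 8]
Visit 9 → queue [10, 12, 4, 7, 11, 8]
Visit 10 → queue [12, 4, 7, 11, 8]
Visit 12 → queue [4, 7, 11, 8]
Visit 4 → queue [7, 11, 8]
Visit 7 → queue [11, 8]
Visit 11 → queue [8]
Visit 8 → queue []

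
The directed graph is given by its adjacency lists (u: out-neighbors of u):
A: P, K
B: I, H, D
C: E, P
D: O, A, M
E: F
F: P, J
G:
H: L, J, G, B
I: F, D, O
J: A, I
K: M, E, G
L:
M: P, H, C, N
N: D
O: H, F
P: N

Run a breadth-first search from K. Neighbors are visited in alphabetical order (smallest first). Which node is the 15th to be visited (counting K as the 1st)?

Visit K; enqueue E, G, M → queue [E, G, M]
Visit E; enqueue F → queue [G, M, F]
Visit G → queue [M, F]
Visit M; enqueue C, H, N, P → queue [F, C, H, N, P]
Visit F; enqueue J → queue [C, H, N, P, J]
Visit C → queue [H, N, P, J]
Visit H; enqueue B, L → queue [N, P, J, B, L]
Visit N; enqueue D → queue [P, J, B, L, D]
Visit P → queue [J, B, L, D]
Visit J; enqueue A, I → queue [B, L, D, A, I]
Visit B → queue [L, D, A, I]
Visit L → queue [D, A, I]
Visit D; enqueue O → queue [A, I, O]
Visit A → queue [I, O]
Visit I → queue [O]
Visit O → queue []

Visit order: K, E, G, M, F, C, H, N, P, J, B, L, D, A, I, O

I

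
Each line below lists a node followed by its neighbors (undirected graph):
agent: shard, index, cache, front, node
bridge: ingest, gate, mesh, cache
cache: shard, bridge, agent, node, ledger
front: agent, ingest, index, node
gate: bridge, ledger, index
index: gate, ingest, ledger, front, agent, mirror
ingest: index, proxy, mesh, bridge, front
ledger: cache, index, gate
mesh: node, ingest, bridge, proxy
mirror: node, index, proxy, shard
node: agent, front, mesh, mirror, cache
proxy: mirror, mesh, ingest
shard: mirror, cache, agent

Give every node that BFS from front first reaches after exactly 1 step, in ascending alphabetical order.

agent, index, ingest, node

Level 0: front
Level 1: agent, index, ingest, node
Level 2: bridge, cache, gate, ledger, mesh, mirror, proxy, shard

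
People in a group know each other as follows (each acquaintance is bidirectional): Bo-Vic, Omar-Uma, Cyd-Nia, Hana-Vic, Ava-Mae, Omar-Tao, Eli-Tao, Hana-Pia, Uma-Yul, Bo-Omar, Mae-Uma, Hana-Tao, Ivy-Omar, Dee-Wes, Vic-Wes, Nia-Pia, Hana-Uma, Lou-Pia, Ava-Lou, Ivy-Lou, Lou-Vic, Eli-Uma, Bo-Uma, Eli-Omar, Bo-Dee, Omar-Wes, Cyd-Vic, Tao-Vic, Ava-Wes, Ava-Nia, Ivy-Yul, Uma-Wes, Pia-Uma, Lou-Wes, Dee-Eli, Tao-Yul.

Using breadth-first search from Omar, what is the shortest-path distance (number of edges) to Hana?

Level 0: Omar
Level 1: Bo, Eli, Ivy, Tao, Uma, Wes
Level 2: Ava, Dee, Hana, Lou, Mae, Pia, Vic, Yul
Level 3: Cyd, Nia
Hana first appears at level 2.

2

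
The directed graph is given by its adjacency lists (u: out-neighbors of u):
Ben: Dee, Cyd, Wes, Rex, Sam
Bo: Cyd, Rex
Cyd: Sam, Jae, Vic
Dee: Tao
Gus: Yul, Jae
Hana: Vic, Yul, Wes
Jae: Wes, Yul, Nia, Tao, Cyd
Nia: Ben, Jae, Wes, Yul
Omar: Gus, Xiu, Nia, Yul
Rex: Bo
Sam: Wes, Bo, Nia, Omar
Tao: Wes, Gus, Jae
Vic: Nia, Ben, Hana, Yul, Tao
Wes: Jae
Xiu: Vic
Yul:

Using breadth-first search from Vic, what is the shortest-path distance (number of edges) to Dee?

Level 0: Vic
Level 1: Ben, Hana, Nia, Tao, Yul
Level 2: Cyd, Dee, Gus, Jae, Rex, Sam, Wes
Level 3: Bo, Omar
Level 4: Xiu
Dee first appears at level 2.

2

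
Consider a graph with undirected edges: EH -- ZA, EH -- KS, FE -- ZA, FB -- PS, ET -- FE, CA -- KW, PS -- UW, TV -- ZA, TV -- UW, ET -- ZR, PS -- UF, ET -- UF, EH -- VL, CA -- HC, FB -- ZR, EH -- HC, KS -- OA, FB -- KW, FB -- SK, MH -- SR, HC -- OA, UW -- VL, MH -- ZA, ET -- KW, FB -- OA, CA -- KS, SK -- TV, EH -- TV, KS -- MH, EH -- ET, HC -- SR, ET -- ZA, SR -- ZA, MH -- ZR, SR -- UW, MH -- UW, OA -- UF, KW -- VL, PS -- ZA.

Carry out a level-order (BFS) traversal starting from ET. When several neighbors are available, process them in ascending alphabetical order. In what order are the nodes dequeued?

Visit ET; enqueue EH, FE, KW, UF, ZA, ZR → queue [EH, FE, KW, UF, ZA, ZR]
Visit EH; enqueue HC, KS, TV, VL → queue [FE, KW, UF, ZA, ZR, HC, KS, TV, VL]
Visit FE → queue [KW, UF, ZA, ZR, HC, KS, TV, VL]
Visit KW; enqueue CA, FB → queue [UF, ZA, ZR, HC, KS, TV, VL, CA, FB]
Visit UF; enqueue OA, PS → queue [ZA, ZR, HC, KS, TV, VL, CA, FB, OA, PS]
Visit ZA; enqueue MH, SR → queue [ZR, HC, KS, TV, VL, CA, FB, OA, PS, MH, SR]
Visit ZR → queue [HC, KS, TV, VL, CA, FB, OA, PS, MH, SR]
Visit HC → queue [KS, TV, VL, CA, FB, OA, PS, MH, SR]
Visit KS → queue [TV, VL, CA, FB, OA, PS, MH, SR]
Visit TV; enqueue SK, UW → queue [VL, CA, FB, OA, PS, MH, SR, SK, UW]
Visit VL → queue [CA, FB, OA, PS, MH, SR, SK, UW]
Visit CA → queue [FB, OA, PS, MH, SR, SK, UW]
Visit FB → queue [OA, PS, MH, SR, SK, UW]
Visit OA → queue [PS, MH, SR, SK, UW]
Visit PS → queue [MH, SR, SK, UW]
Visit MH → queue [SR, SK, UW]
Visit SR → queue [SK, UW]
Visit SK → queue [UW]
Visit UW → queue []

ET, EH, FE, KW, UF, ZA, ZR, HC, KS, TV, VL, CA, FB, OA, PS, MH, SR, SK, UW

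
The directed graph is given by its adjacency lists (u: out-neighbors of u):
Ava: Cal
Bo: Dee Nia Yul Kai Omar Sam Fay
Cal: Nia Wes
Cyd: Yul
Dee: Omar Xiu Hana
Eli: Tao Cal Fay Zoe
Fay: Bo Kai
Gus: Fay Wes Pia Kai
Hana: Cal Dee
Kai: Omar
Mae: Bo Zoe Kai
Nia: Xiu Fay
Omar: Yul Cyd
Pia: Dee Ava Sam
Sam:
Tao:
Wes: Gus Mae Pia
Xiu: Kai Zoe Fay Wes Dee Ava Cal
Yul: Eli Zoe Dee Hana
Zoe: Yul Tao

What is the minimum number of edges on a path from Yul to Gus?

4

Level 0: Yul
Level 1: Dee, Eli, Hana, Zoe
Level 2: Cal, Fay, Omar, Tao, Xiu
Level 3: Ava, Bo, Cyd, Kai, Nia, Wes
Level 4: Gus, Mae, Pia, Sam
Gus first appears at level 4.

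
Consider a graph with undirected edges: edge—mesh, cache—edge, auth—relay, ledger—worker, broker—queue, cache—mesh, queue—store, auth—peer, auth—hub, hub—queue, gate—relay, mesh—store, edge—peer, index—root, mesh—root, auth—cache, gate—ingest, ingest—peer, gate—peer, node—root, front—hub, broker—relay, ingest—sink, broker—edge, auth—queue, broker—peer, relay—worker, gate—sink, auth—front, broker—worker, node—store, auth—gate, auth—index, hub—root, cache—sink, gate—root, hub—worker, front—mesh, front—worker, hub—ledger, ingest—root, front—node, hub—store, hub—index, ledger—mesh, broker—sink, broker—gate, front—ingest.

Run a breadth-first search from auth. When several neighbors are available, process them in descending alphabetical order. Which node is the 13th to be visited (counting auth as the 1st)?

Visit auth; enqueue relay, queue, peer, index, hub, gate, front, cache → queue [relay, queue, peer, index, hub, gate, front, cache]
Visit relay; enqueue worker, broker → queue [queue, peer, index, hub, gate, front, cache, worker, broker]
Visit queue; enqueue store → queue [peer, index, hub, gate, front, cache, worker, broker, store]
Visit peer; enqueue ingest, edge → queue [index, hub, gate, front, cache, worker, broker, store, ingest, edge]
Visit index; enqueue root → queue [hub, gate, front, cache, worker, broker, store, ingest, edge, root]
Visit hub; enqueue ledger → queue [gate, front, cache, worker, broker, store, ingest, edge, root, ledger]
Visit gate; enqueue sink → queue [front, cache, worker, broker, store, ingest, edge, root, ledger, sink]
Visit front; enqueue node, mesh → queue [cache, worker, broker, store, ingest, edge, root, ledger, sink, node, mesh]
Visit cache → queue [worker, broker, store, ingest, edge, root, ledger, sink, node, mesh]
Visit worker → queue [broker, store, ingest, edge, root, ledger, sink, node, mesh]
Visit broker → queue [store, ingest, edge, root, ledger, sink, node, mesh]
Visit store → queue [ingest, edge, root, ledger, sink, node, mesh]
Visit ingest → queue [edge, root, ledger, sink, node, mesh]
Visit edge → queue [root, ledger, sink, node, mesh]
Visit root → queue [ledger, sink, node, mesh]
Visit ledger → queue [sink, node, mesh]
Visit sink → queue [node, mesh]
Visit node → queue [mesh]
Visit mesh → queue []

Visit order: auth, relay, queue, peer, index, hub, gate, front, cache, worker, broker, store, ingest, edge, root, ledger, sink, node, mesh

ingest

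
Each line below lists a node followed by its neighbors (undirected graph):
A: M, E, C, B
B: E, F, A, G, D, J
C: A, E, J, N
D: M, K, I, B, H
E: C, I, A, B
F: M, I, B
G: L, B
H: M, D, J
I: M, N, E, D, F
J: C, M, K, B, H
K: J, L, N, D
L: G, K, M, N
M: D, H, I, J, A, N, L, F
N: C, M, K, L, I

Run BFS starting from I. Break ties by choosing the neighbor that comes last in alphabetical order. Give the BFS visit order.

I, N, M, F, E, D, L, K, C, J, H, A, B, G

Visit I; enqueue N, M, F, E, D → queue [N, M, F, E, D]
Visit N; enqueue L, K, C → queue [M, F, E, D, L, K, C]
Visit M; enqueue J, H, A → queue [F, E, D, L, K, C, J, H, A]
Visit F; enqueue B → queue [E, D, L, K, C, J, H, A, B]
Visit E → queue [D, L, K, C, J, H, A, B]
Visit D → queue [L, K, C, J, H, A, B]
Visit L; enqueue G → queue [K, C, J, H, A, B, G]
Visit K → queue [C, J, H, A, B, G]
Visit C → queue [J, H, A, B, G]
Visit J → queue [H, A, B, G]
Visit H → queue [A, B, G]
Visit A → queue [B, G]
Visit B → queue [G]
Visit G → queue []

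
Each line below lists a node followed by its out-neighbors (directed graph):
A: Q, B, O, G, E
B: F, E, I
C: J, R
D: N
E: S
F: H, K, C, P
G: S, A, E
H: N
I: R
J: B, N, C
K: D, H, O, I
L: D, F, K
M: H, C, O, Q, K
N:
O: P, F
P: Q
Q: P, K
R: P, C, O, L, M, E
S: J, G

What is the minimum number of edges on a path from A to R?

Level 0: A
Level 1: B, E, G, O, Q
Level 2: F, I, K, P, S
Level 3: C, D, H, J, R
Level 4: L, M, N
R first appears at level 3.

3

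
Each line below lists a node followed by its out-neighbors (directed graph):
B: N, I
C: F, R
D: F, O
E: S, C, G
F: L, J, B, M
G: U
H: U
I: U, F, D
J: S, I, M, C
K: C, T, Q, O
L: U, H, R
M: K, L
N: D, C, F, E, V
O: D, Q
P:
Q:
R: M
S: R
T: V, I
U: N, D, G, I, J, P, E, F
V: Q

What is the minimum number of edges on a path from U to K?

Level 0: U
Level 1: D, E, F, G, I, J, N, P
Level 2: B, C, L, M, O, S, V
Level 3: H, K, Q, R
Level 4: T
K first appears at level 3.

3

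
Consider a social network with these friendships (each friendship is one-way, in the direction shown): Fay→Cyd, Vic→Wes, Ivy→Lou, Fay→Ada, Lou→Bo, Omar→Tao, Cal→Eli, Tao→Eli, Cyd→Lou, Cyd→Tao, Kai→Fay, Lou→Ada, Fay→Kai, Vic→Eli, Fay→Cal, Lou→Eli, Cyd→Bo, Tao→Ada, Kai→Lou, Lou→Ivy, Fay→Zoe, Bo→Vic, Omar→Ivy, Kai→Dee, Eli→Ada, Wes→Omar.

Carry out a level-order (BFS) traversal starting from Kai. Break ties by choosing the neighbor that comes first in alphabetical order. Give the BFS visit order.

Visit Kai; enqueue Dee, Fay, Lou → queue [Dee, Fay, Lou]
Visit Dee → queue [Fay, Lou]
Visit Fay; enqueue Ada, Cal, Cyd, Zoe → queue [Lou, Ada, Cal, Cyd, Zoe]
Visit Lou; enqueue Bo, Eli, Ivy → queue [Ada, Cal, Cyd, Zoe, Bo, Eli, Ivy]
Visit Ada → queue [Cal, Cyd, Zoe, Bo, Eli, Ivy]
Visit Cal → queue [Cyd, Zoe, Bo, Eli, Ivy]
Visit Cyd; enqueue Tao → queue [Zoe, Bo, Eli, Ivy, Tao]
Visit Zoe → queue [Bo, Eli, Ivy, Tao]
Visit Bo; enqueue Vic → queue [Eli, Ivy, Tao, Vic]
Visit Eli → queue [Ivy, Tao, Vic]
Visit Ivy → queue [Tao, Vic]
Visit Tao → queue [Vic]
Visit Vic; enqueue Wes → queue [Wes]
Visit Wes; enqueue Omar → queue [Omar]
Visit Omar → queue []

Kai Dee Fay Lou Ada Cal Cyd Zoe Bo Eli Ivy Tao Vic Wes Omar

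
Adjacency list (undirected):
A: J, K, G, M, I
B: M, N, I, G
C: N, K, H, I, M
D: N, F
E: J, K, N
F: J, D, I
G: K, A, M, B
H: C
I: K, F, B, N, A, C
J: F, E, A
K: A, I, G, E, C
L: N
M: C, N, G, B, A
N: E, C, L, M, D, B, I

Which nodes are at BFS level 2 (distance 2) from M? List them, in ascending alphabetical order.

D, E, H, I, J, K, L

Level 0: M
Level 1: A, B, C, G, N
Level 2: D, E, H, I, J, K, L
Level 3: F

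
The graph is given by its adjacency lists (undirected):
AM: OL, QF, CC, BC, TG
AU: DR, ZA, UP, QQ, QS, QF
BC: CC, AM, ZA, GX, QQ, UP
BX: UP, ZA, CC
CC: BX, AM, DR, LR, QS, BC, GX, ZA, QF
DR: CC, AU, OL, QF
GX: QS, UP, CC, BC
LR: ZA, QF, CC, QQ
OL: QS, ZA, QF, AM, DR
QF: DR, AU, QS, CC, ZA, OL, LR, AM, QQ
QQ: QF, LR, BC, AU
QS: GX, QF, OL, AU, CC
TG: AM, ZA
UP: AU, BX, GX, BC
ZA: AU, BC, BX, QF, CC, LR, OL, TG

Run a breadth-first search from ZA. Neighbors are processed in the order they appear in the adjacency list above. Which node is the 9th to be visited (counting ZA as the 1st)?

Visit ZA; enqueue AU, BC, BX, QF, CC, LR, OL, TG → queue [AU, BC, BX, QF, CC, LR, OL, TG]
Visit AU; enqueue DR, UP, QQ, QS → queue [BC, BX, QF, CC, LR, OL, TG, DR, UP, QQ, QS]
Visit BC; enqueue AM, GX → queue [BX, QF, CC, LR, OL, TG, DR, UP, QQ, QS, AM, GX]
Visit BX → queue [QF, CC, LR, OL, TG, DR, UP, QQ, QS, AM, GX]
Visit QF → queue [CC, LR, OL, TG, DR, UP, QQ, QS, AM, GX]
Visit CC → queue [LR, OL, TG, DR, UP, QQ, QS, AM, GX]
Visit LR → queue [OL, TG, DR, UP, QQ, QS, AM, GX]
Visit OL → queue [TG, DR, UP, QQ, QS, AM, GX]
Visit TG → queue [DR, UP, QQ, QS, AM, GX]
Visit DR → queue [UP, QQ, QS, AM, GX]
Visit UP → queue [QQ, QS, AM, GX]
Visit QQ → queue [QS, AM, GX]
Visit QS → queue [AM, GX]
Visit AM → queue [GX]
Visit GX → queue []

Visit order: ZA, AU, BC, BX, QF, CC, LR, OL, TG, DR, UP, QQ, QS, AM, GX

TG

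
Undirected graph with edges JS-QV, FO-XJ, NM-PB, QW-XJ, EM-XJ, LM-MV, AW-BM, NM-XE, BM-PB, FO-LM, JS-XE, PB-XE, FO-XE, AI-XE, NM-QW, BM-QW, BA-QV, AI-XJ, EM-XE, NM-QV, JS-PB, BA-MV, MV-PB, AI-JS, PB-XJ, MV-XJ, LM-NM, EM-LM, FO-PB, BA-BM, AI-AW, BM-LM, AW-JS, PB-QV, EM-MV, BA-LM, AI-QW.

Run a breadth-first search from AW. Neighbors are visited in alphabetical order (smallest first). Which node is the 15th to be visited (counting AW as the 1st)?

Visit AW; enqueue AI, BM, JS → queue [AI, BM, JS]
Visit AI; enqueue QW, XE, XJ → queue [BM, JS, QW, XE, XJ]
Visit BM; enqueue BA, LM, PB → queue [JS, QW, XE, XJ, BA, LM, PB]
Visit JS; enqueue QV → queue [QW, XE, XJ, BA, LM, PB, QV]
Visit QW; enqueue NM → queue [XE, XJ, BA, LM, PB, QV, NM]
Visit XE; enqueue EM, FO → queue [XJ, BA, LM, PB, QV, NM, EM, FO]
Visit XJ; enqueue MV → queue [BA, LM, PB, QV, NM, EM, FO, MV]
Visit BA → queue [LM, PB, QV, NM, EM, FO, MV]
Visit LM → queue [PB, QV, NM, EM, FO, MV]
Visit PB → queue [QV, NM, EM, FO, MV]
Visit QV → queue [NM, EM, FO, MV]
Visit NM → queue [EM, FO, MV]
Visit EM → queue [FO, MV]
Visit FO → queue [MV]
Visit MV → queue []

Visit order: AW, AI, BM, JS, QW, XE, XJ, BA, LM, PB, QV, NM, EM, FO, MV

MV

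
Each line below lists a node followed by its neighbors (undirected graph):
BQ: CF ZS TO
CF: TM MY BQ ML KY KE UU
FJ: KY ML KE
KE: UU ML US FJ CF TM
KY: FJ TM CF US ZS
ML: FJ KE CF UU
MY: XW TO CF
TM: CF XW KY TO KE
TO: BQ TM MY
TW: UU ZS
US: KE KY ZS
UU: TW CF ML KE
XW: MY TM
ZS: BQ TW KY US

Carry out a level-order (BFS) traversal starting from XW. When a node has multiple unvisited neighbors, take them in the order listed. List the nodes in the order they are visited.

Visit XW; enqueue MY, TM → queue [MY, TM]
Visit MY; enqueue TO, CF → queue [TM, TO, CF]
Visit TM; enqueue KY, KE → queue [TO, CF, KY, KE]
Visit TO; enqueue BQ → queue [CF, KY, KE, BQ]
Visit CF; enqueue ML, UU → queue [KY, KE, BQ, ML, UU]
Visit KY; enqueue FJ, US, ZS → queue [KE, BQ, ML, UU, FJ, US, ZS]
Visit KE → queue [BQ, ML, UU, FJ, US, ZS]
Visit BQ → queue [ML, UU, FJ, US, ZS]
Visit ML → queue [UU, FJ, US, ZS]
Visit UU; enqueue TW → queue [FJ, US, ZS, TW]
Visit FJ → queue [US, ZS, TW]
Visit US → queue [ZS, TW]
Visit ZS → queue [TW]
Visit TW → queue []

XW → MY → TM → TO → CF → KY → KE → BQ → ML → UU → FJ → US → ZS → TW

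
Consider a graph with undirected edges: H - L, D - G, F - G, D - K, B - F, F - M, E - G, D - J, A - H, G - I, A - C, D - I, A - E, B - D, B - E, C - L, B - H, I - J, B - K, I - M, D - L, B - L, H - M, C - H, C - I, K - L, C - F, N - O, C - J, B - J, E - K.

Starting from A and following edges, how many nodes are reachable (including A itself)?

13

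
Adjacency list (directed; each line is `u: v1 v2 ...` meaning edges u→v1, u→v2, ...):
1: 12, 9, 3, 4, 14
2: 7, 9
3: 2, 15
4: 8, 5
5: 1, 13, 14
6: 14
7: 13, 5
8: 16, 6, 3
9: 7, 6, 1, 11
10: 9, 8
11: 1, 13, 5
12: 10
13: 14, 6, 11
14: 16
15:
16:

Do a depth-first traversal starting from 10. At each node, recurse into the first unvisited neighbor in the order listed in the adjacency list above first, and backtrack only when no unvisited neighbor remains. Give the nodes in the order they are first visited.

10, 9, 7, 13, 14, 16, 6, 11, 1, 12, 3, 2, 15, 4, 8, 5

Visit 10
10 → 9
9 → 7
7 → 13
13 → 14
14 → 16
13 → 6
13 → 11
11 → 1
1 → 12
1 → 3
3 → 2
3 → 15
1 → 4
4 → 8
4 → 5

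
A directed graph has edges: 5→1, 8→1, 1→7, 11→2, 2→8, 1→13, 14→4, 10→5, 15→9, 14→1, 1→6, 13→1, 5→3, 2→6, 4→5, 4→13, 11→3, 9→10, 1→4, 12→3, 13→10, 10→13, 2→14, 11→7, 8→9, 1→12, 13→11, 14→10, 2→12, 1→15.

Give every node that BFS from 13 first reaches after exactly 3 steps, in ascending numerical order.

8, 9, 14

Level 0: 13
Level 1: 1, 10, 11
Level 2: 2, 3, 4, 5, 6, 7, 12, 15
Level 3: 8, 9, 14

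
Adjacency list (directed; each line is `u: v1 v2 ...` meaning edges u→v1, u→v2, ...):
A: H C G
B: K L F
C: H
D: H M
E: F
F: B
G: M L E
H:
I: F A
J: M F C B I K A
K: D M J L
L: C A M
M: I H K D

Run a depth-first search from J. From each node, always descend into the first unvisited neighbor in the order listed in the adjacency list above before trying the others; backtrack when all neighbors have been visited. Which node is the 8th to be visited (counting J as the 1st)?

Visit J
J → M
M → I
I → F
F → B
B → K
K → D
D → H
K → L
L → C
L → A
A → G
G → E

Visit order: J, M, I, F, B, K, D, H, L, C, A, G, E

H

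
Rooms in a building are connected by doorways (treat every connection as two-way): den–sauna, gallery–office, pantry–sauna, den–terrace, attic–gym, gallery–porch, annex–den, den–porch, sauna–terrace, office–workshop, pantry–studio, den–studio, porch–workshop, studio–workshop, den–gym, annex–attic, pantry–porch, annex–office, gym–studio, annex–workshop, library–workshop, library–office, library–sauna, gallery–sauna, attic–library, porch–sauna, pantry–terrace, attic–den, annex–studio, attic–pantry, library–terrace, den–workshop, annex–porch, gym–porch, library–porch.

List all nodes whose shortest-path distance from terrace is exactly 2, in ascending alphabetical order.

annex, attic, gallery, gym, office, porch, studio, workshop

Level 0: terrace
Level 1: den, library, pantry, sauna
Level 2: annex, attic, gallery, gym, office, porch, studio, workshop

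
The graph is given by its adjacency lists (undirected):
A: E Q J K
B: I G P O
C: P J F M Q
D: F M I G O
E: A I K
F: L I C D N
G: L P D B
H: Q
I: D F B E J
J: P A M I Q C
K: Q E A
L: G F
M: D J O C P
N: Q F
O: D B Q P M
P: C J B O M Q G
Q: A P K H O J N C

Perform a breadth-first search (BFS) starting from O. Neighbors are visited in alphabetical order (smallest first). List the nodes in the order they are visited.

O, B, D, M, P, Q, G, I, F, C, J, A, H, K, N, L, E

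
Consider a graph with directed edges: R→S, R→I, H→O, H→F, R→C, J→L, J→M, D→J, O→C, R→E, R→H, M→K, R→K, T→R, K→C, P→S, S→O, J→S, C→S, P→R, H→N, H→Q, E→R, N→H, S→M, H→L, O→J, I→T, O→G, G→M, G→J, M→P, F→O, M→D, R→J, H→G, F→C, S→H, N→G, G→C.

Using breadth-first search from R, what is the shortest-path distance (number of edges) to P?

Level 0: R
Level 1: C, E, H, I, J, K, S
Level 2: F, G, L, M, N, O, Q, T
Level 3: D, P
P first appears at level 3.

3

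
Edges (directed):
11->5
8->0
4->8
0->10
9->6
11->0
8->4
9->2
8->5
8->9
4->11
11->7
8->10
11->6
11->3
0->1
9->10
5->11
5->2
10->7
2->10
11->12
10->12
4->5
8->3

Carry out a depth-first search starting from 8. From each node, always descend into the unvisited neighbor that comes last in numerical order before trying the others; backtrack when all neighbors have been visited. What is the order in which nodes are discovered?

Visit 8
8 → 10
10 → 12
10 → 7
8 → 9
9 → 6
9 → 2
8 → 5
5 → 11
11 → 3
11 → 0
0 → 1
8 → 4

8, 10, 12, 7, 9, 6, 2, 5, 11, 3, 0, 1, 4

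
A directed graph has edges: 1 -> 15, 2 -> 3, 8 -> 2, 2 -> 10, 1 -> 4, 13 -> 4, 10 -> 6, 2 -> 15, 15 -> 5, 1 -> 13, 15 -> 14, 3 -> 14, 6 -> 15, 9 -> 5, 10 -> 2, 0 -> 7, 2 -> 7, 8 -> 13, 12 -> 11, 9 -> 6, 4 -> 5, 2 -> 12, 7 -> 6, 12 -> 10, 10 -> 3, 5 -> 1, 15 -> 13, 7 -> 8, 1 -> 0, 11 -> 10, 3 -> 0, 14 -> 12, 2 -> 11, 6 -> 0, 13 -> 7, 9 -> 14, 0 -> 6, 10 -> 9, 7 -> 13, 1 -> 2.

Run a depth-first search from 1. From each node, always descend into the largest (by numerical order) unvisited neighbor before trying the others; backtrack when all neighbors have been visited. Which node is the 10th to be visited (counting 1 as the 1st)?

7

Visit 1
1 → 15
15 → 14
14 → 12
12 → 11
11 → 10
10 → 9
9 → 6
6 → 0
0 → 7
7 → 13
13 → 4
4 → 5
7 → 8
8 → 2
2 → 3

Visit order: 1, 15, 14, 12, 11, 10, 9, 6, 0, 7, 13, 4, 5, 8, 2, 3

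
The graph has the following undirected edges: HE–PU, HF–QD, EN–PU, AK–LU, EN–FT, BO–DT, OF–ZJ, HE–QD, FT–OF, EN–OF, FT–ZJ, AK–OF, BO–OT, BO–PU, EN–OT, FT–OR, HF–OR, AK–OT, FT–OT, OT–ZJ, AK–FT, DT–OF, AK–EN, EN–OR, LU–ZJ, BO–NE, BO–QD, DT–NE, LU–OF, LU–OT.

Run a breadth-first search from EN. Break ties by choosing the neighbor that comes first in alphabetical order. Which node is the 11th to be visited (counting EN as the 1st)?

HF

Visit EN; enqueue AK, FT, OF, OR, OT, PU → queue [AK, FT, OF, OR, OT, PU]
Visit AK; enqueue LU → queue [FT, OF, OR, OT, PU, LU]
Visit FT; enqueue ZJ → queue [OF, OR, OT, PU, LU, ZJ]
Visit OF; enqueue DT → queue [OR, OT, PU, LU, ZJ, DT]
Visit OR; enqueue HF → queue [OT, PU, LU, ZJ, DT, HF]
Visit OT; enqueue BO → queue [PU, LU, ZJ, DT, HF, BO]
Visit PU; enqueue HE → queue [LU, ZJ, DT, HF, BO, HE]
Visit LU → queue [ZJ, DT, HF, BO, HE]
Visit ZJ → queue [DT, HF, BO, HE]
Visit DT; enqueue NE → queue [HF, BO, HE, NE]
Visit HF; enqueue QD → queue [BO, HE, NE, QD]
Visit BO → queue [HE, NE, QD]
Visit HE → queue [NE, QD]
Visit NE → queue [QD]
Visit QD → queue []

Visit order: EN, AK, FT, OF, OR, OT, PU, LU, ZJ, DT, HF, BO, HE, NE, QD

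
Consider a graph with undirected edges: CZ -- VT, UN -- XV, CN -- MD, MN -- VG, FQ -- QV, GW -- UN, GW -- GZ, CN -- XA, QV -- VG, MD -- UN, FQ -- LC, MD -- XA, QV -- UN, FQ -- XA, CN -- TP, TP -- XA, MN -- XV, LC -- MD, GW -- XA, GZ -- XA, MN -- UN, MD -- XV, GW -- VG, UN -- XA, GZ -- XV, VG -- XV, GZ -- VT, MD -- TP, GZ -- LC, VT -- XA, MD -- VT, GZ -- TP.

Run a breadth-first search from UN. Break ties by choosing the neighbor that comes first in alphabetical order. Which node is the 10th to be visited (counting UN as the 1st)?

Visit UN; enqueue GW, MD, MN, QV, XA, XV → queue [GW, MD, MN, QV, XA, XV]
Visit GW; enqueue GZ, VG → queue [MD, MN, QV, XA, XV, GZ, VG]
Visit MD; enqueue CN, LC, TP, VT → queue [MN, QV, XA, XV, GZ, VG, CN, LC, TP, VT]
Visit MN → queue [QV, XA, XV, GZ, VG, CN, LC, TP, VT]
Visit QV; enqueue FQ → queue [XA, XV, GZ, VG, CN, LC, TP, VT, FQ]
Visit XA → queue [XV, GZ, VG, CN, LC, TP, VT, FQ]
Visit XV → queue [GZ, VG, CN, LC, TP, VT, FQ]
Visit GZ → queue [VG, CN, LC, TP, VT, FQ]
Visit VG → queue [CN, LC, TP, VT, FQ]
Visit CN → queue [LC, TP, VT, FQ]
Visit LC → queue [TP, VT, FQ]
Visit TP → queue [VT, FQ]
Visit VT; enqueue CZ → queue [FQ, CZ]
Visit FQ → queue [CZ]
Visit CZ → queue []

Visit order: UN, GW, MD, MN, QV, XA, XV, GZ, VG, CN, LC, TP, VT, FQ, CZ

CN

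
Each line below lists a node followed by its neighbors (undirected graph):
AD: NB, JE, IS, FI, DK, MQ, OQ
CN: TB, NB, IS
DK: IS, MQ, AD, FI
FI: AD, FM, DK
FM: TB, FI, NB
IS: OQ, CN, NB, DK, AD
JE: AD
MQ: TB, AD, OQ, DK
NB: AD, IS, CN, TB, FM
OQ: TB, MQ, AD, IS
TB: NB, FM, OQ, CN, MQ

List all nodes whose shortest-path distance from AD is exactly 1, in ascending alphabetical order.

DK, FI, IS, JE, MQ, NB, OQ

Level 0: AD
Level 1: DK, FI, IS, JE, MQ, NB, OQ
Level 2: CN, FM, TB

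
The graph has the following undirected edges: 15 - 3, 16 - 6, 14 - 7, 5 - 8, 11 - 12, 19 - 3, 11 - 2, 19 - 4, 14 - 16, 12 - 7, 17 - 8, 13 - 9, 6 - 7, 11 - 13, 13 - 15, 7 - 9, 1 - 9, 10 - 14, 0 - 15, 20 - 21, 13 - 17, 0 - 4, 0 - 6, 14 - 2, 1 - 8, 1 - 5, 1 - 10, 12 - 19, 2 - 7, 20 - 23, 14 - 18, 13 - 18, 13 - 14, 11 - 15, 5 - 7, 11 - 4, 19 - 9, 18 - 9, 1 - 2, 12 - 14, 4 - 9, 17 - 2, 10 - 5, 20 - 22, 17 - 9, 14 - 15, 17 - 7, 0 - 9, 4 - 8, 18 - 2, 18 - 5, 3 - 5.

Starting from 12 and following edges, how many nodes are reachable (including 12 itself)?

20

BFS from 12 visits: 12, 7, 11, 14, 19, 2, 5, 6, 9, 17, 4, 13, 15, 10, 16, 18, 3, 1, 8, 0
Reachable nodes: 20 of 24 total.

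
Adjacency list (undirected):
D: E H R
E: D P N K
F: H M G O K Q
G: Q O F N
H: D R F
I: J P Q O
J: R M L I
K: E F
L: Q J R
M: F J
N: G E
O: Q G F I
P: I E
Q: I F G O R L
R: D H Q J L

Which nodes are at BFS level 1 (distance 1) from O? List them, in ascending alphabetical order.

F, G, I, Q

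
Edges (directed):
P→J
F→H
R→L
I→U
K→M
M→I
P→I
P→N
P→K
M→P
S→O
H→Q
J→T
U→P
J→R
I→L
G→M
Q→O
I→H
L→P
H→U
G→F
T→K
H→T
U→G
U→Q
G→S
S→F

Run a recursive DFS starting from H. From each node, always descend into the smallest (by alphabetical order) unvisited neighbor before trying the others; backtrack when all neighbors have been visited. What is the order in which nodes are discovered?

H, Q, O, T, K, M, I, L, P, J, R, N, U, G, F, S

Visit H
H → Q
Q → O
H → T
T → K
K → M
M → I
I → L
L → P
P → J
J → R
P → N
I → U
U → G
G → F
G → S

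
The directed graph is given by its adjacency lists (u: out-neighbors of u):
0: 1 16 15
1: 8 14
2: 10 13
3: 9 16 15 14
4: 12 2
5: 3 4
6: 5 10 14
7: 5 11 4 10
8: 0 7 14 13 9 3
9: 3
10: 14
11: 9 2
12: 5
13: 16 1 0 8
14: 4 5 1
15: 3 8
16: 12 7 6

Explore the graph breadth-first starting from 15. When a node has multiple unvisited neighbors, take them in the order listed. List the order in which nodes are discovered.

Visit 15; enqueue 3, 8 → queue [3, 8]
Visit 3; enqueue 9, 16, 14 → queue [8, 9, 16, 14]
Visit 8; enqueue 0, 7, 13 → queue [9, 16, 14, 0, 7, 13]
Visit 9 → queue [16, 14, 0, 7, 13]
Visit 16; enqueue 12, 6 → queue [14, 0, 7, 13, 12, 6]
Visit 14; enqueue 4, 5, 1 → queue [0, 7, 13, 12, 6, 4, 5, 1]
Visit 0 → queue [7, 13, 12, 6, 4, 5, 1]
Visit 7; enqueue 11, 10 → queue [13, 12, 6, 4, 5, 1, 11, 10]
Visit 13 → queue [12, 6, 4, 5, 1, 11, 10]
Visit 12 → queue [6, 4, 5, 1, 11, 10]
Visit 6 → queue [4, 5, 1, 11, 10]
Visit 4; enqueue 2 → queue [5, 1, 11, 10, 2]
Visit 5 → queue [1, 11, 10, 2]
Visit 1 → queue [11, 10, 2]
Visit 11 → queue [10, 2]
Visit 10 → queue [2]
Visit 2 → queue []

15, 3, 8, 9, 16, 14, 0, 7, 13, 12, 6, 4, 5, 1, 11, 10, 2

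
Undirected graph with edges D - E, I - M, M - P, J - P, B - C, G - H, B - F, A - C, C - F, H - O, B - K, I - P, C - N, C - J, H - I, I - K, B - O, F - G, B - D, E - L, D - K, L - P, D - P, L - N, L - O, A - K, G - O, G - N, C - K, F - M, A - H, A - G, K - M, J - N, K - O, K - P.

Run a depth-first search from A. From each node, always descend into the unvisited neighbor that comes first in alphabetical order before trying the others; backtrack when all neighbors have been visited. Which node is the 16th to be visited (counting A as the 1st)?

J

Visit A
A → C
C → B
B → D
D → E
E → L
L → N
N → G
G → F
F → M
M → I
I → H
H → O
O → K
K → P
P → J

Visit order: A, C, B, D, E, L, N, G, F, M, I, H, O, K, P, J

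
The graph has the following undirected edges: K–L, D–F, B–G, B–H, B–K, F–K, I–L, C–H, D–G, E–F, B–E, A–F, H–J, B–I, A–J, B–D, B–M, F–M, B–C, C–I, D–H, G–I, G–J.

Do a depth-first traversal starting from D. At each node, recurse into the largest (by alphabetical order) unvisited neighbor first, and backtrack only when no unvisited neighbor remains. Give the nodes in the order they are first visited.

Visit D
D → H
H → J
J → G
G → I
I → L
L → K
K → F
F → M
M → B
B → E
B → C
F → A

D, H, J, G, I, L, K, F, M, B, E, C, A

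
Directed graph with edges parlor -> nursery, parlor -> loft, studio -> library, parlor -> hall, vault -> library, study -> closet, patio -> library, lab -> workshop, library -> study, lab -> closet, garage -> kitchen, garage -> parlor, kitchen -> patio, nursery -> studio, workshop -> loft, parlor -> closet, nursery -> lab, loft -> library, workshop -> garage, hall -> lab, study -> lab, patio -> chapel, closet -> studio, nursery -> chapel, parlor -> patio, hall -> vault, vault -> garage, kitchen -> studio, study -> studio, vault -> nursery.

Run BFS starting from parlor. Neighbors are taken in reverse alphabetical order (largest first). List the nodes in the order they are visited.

Visit parlor; enqueue patio, nursery, loft, hall, closet → queue [patio, nursery, loft, hall, closet]
Visit patio; enqueue library, chapel → queue [nursery, loft, hall, closet, library, chapel]
Visit nursery; enqueue studio, lab → queue [loft, hall, closet, library, chapel, studio, lab]
Visit loft → queue [hall, closet, library, chapel, studio, lab]
Visit hall; enqueue vault → queue [closet, library, chapel, studio, lab, vault]
Visit closet → queue [library, chapel, studio, lab, vault]
Visit library; enqueue study → queue [chapel, studio, lab, vault, study]
Visit chapel → queue [studio, lab, vault, study]
Visit studio → queue [lab, vault, study]
Visit lab; enqueue workshop → queue [vault, study, workshop]
Visit vault; enqueue garage → queue [study, workshop, garage]
Visit study → queue [workshop, garage]
Visit workshop → queue [garage]
Visit garage; enqueue kitchen → queue [kitchen]
Visit kitchen → queue []

parlor → patio → nursery → loft → hall → closet → library → chapel → studio → lab → vault → study → workshop → garage → kitchen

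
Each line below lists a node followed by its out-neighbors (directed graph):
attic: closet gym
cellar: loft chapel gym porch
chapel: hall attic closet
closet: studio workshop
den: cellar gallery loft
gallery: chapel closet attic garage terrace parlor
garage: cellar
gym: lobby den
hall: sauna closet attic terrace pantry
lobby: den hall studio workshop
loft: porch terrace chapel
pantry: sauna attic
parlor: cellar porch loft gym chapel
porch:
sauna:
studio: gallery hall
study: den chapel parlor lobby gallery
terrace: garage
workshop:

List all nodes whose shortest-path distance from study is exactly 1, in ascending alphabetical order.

chapel, den, gallery, lobby, parlor

Level 0: study
Level 1: chapel, den, gallery, lobby, parlor
Level 2: attic, cellar, closet, garage, gym, hall, loft, porch, studio, terrace, workshop
Level 3: pantry, sauna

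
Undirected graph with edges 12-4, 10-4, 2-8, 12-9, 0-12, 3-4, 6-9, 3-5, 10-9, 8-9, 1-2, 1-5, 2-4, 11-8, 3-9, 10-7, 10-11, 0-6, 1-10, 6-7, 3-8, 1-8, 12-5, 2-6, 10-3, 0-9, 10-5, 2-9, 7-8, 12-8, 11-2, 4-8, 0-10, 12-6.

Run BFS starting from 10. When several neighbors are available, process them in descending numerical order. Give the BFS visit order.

10 → 11 → 9 → 7 → 5 → 4 → 3 → 1 → 0 → 8 → 2 → 12 → 6

Visit 10; enqueue 11, 9, 7, 5, 4, 3, 1, 0 → queue [11, 9, 7, 5, 4, 3, 1, 0]
Visit 11; enqueue 8, 2 → queue [9, 7, 5, 4, 3, 1, 0, 8, 2]
Visit 9; enqueue 12, 6 → queue [7, 5, 4, 3, 1, 0, 8, 2, 12, 6]
Visit 7 → queue [5, 4, 3, 1, 0, 8, 2, 12, 6]
Visit 5 → queue [4, 3, 1, 0, 8, 2, 12, 6]
Visit 4 → queue [3, 1, 0, 8, 2, 12, 6]
Visit 3 → queue [1, 0, 8, 2, 12, 6]
Visit 1 → queue [0, 8, 2, 12, 6]
Visit 0 → queue [8, 2, 12, 6]
Visit 8 → queue [2, 12, 6]
Visit 2 → queue [12, 6]
Visit 12 → queue [6]
Visit 6 → queue []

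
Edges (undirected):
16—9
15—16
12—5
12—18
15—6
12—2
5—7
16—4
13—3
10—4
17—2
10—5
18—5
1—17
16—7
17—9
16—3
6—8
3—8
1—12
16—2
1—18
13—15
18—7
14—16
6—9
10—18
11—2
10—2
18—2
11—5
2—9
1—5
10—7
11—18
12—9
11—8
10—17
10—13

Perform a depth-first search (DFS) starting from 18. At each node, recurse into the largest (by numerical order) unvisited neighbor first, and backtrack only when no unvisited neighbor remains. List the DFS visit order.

18 12 9 17 10 13 15 16 14 7 5 11 8 6 3 2 1 4

Visit 18
18 → 12
12 → 9
9 → 17
17 → 10
10 → 13
13 → 15
15 → 16
16 → 14
16 → 7
7 → 5
5 → 11
11 → 8
8 → 6
8 → 3
11 → 2
5 → 1
16 → 4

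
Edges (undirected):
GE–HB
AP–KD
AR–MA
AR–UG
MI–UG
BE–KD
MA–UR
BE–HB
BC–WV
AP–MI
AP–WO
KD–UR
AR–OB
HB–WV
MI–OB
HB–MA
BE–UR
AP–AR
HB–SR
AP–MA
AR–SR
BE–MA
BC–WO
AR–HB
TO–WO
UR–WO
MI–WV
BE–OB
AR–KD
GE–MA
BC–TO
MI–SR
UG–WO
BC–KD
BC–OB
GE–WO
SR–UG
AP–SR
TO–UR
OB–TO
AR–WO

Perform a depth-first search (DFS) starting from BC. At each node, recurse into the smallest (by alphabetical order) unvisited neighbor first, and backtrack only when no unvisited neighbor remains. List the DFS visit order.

BC → KD → AP → AR → HB → BE → MA → GE → WO → TO → OB → MI → SR → UG → WV → UR

Visit BC
BC → KD
KD → AP
AP → AR
AR → HB
HB → BE
BE → MA
MA → GE
GE → WO
WO → TO
TO → OB
OB → MI
MI → SR
SR → UG
MI → WV
TO → UR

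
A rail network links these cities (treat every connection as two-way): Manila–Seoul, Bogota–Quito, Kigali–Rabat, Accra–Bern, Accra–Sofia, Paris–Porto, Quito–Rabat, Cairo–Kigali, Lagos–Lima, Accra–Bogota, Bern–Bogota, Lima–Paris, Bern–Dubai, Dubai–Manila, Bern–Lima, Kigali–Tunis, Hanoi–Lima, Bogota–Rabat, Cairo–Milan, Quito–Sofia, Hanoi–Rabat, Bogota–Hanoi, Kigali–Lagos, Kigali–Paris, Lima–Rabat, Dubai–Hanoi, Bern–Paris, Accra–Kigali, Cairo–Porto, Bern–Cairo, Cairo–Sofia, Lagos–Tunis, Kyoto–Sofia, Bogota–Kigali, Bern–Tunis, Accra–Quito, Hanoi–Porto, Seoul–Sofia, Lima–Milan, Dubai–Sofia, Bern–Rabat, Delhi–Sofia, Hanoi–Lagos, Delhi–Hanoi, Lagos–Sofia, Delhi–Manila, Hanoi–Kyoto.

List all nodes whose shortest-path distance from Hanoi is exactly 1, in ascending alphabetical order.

Level 0: Hanoi
Level 1: Bogota, Delhi, Dubai, Kyoto, Lagos, Lima, Porto, Rabat
Level 2: Accra, Bern, Cairo, Kigali, Manila, Milan, Paris, Quito, Sofia, Tunis
Level 3: Seoul

Bogota, Delhi, Dubai, Kyoto, Lagos, Lima, Porto, Rabat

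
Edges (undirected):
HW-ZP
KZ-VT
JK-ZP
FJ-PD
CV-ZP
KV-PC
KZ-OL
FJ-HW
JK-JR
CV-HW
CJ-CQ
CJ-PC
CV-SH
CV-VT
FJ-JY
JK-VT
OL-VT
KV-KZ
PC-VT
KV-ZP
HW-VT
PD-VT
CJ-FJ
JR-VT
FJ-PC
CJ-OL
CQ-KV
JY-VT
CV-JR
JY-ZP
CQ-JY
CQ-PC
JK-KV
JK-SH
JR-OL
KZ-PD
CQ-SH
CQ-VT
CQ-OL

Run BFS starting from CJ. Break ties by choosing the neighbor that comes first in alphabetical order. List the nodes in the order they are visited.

CJ -> CQ -> FJ -> OL -> PC -> JY -> KV -> SH -> VT -> HW -> PD -> JR -> KZ -> ZP -> JK -> CV

Visit CJ; enqueue CQ, FJ, OL, PC → queue [CQ, FJ, OL, PC]
Visit CQ; enqueue JY, KV, SH, VT → queue [FJ, OL, PC, JY, KV, SH, VT]
Visit FJ; enqueue HW, PD → queue [OL, PC, JY, KV, SH, VT, HW, PD]
Visit OL; enqueue JR, KZ → queue [PC, JY, KV, SH, VT, HW, PD, JR, KZ]
Visit PC → queue [JY, KV, SH, VT, HW, PD, JR, KZ]
Visit JY; enqueue ZP → queue [KV, SH, VT, HW, PD, JR, KZ, ZP]
Visit KV; enqueue JK → queue [SH, VT, HW, PD, JR, KZ, ZP, JK]
Visit SH; enqueue CV → queue [VT, HW, PD, JR, KZ, ZP, JK, CV]
Visit VT → queue [HW, PD, JR, KZ, ZP, JK, CV]
Visit HW → queue [PD, JR, KZ, ZP, JK, CV]
Visit PD → queue [JR, KZ, ZP, JK, CV]
Visit JR → queue [KZ, ZP, JK, CV]
Visit KZ → queue [ZP, JK, CV]
Visit ZP → queue [JK, CV]
Visit JK → queue [CV]
Visit CV → queue []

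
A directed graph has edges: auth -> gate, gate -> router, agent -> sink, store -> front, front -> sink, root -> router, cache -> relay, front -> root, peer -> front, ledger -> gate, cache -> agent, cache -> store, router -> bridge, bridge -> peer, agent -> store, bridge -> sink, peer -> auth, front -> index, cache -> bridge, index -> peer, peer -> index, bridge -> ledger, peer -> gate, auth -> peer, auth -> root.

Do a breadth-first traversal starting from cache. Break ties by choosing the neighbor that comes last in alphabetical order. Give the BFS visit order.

Visit cache; enqueue store, relay, bridge, agent → queue [store, relay, bridge, agent]
Visit store; enqueue front → queue [relay, bridge, agent, front]
Visit relay → queue [bridge, agent, front]
Visit bridge; enqueue sink, peer, ledger → queue [agent, front, sink, peer, ledger]
Visit agent → queue [front, sink, peer, ledger]
Visit front; enqueue root, index → queue [sink, peer, ledger, root, index]
Visit sink → queue [peer, ledger, root, index]
Visit peer; enqueue gate, auth → queue [ledger, root, index, gate, auth]
Visit ledger → queue [root, index, gate, auth]
Visit root; enqueue router → queue [index, gate, auth, router]
Visit index → queue [gate, auth, router]
Visit gate → queue [auth, router]
Visit auth → queue [router]
Visit router → queue []

cache -> store -> relay -> bridge -> agent -> front -> sink -> peer -> ledger -> root -> index -> gate -> auth -> router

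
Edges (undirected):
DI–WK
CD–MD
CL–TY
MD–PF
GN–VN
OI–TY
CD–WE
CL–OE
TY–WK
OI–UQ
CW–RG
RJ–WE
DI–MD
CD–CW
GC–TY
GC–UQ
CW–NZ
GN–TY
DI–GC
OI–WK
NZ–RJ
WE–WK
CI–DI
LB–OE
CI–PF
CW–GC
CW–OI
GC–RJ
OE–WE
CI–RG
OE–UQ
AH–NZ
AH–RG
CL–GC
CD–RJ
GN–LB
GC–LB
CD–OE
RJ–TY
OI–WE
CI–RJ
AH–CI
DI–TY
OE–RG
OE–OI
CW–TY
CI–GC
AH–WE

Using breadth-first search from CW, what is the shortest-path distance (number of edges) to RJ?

2

Level 0: CW
Level 1: CD, GC, NZ, OI, RG, TY
Level 2: AH, CI, CL, DI, GN, LB, MD, OE, RJ, UQ, WE, WK
Level 3: PF, VN
RJ first appears at level 2.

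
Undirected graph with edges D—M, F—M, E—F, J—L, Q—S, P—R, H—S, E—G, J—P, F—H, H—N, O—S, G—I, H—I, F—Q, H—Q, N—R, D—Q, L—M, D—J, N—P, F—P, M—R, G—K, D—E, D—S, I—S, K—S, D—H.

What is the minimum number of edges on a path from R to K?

Level 0: R
Level 1: M, N, P
Level 2: D, F, H, J, L
Level 3: E, I, Q, S
Level 4: G, K, O
K first appears at level 4.

4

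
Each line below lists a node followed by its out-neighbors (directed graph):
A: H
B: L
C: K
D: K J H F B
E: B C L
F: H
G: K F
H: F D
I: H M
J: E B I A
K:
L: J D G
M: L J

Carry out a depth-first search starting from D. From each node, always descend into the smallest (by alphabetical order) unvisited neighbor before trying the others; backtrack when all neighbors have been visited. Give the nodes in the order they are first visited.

Visit D
D → B
B → L
L → G
G → F
F → H
G → K
L → J
J → A
J → E
E → C
J → I
I → M

D → B → L → G → F → H → K → J → A → E → C → I → M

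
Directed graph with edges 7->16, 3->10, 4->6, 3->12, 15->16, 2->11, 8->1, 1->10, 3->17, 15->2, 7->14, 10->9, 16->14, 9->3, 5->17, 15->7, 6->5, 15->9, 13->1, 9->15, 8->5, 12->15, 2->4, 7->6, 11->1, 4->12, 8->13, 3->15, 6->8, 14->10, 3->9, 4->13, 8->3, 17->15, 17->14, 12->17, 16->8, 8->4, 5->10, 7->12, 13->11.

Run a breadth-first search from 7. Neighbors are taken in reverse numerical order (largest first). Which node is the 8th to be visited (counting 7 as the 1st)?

17

Visit 7; enqueue 16, 14, 12, 6 → queue [16, 14, 12, 6]
Visit 16; enqueue 8 → queue [14, 12, 6, 8]
Visit 14; enqueue 10 → queue [12, 6, 8, 10]
Visit 12; enqueue 17, 15 → queue [6, 8, 10, 17, 15]
Visit 6; enqueue 5 → queue [8, 10, 17, 15, 5]
Visit 8; enqueue 13, 4, 3, 1 → queue [10, 17, 15, 5, 13, 4, 3, 1]
Visit 10; enqueue 9 → queue [17, 15, 5, 13, 4, 3, 1, 9]
Visit 17 → queue [15, 5, 13, 4, 3, 1, 9]
Visit 15; enqueue 2 → queue [5, 13, 4, 3, 1, 9, 2]
Visit 5 → queue [13, 4, 3, 1, 9, 2]
Visit 13; enqueue 11 → queue [4, 3, 1, 9, 2, 11]
Visit 4 → queue [3, 1, 9, 2, 11]
Visit 3 → queue [1, 9, 2, 11]
Visit 1 → queue [9, 2, 11]
Visit 9 → queue [2, 11]
Visit 2 → queue [11]
Visit 11 → queue []

Visit order: 7, 16, 14, 12, 6, 8, 10, 17, 15, 5, 13, 4, 3, 1, 9, 2, 11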